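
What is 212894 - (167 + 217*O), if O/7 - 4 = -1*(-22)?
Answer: 173233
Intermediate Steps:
O = 182 (O = 28 + 7*(-1*(-22)) = 28 + 7*22 = 28 + 154 = 182)
212894 - (167 + 217*O) = 212894 - (167 + 217*182) = 212894 - (167 + 39494) = 212894 - 1*39661 = 212894 - 39661 = 173233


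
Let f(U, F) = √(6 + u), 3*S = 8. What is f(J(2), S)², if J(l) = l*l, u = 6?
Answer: 12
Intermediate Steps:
J(l) = l²
S = 8/3 (S = (⅓)*8 = 8/3 ≈ 2.6667)
f(U, F) = 2*√3 (f(U, F) = √(6 + 6) = √12 = 2*√3)
f(J(2), S)² = (2*√3)² = 12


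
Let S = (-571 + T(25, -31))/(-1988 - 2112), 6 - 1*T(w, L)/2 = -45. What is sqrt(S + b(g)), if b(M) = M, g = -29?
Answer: 3*I*sqrt(539519)/410 ≈ 5.3745*I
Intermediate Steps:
T(w, L) = 102 (T(w, L) = 12 - 2*(-45) = 12 + 90 = 102)
S = 469/4100 (S = (-571 + 102)/(-1988 - 2112) = -469/(-4100) = -469*(-1/4100) = 469/4100 ≈ 0.11439)
sqrt(S + b(g)) = sqrt(469/4100 - 29) = sqrt(-118431/4100) = 3*I*sqrt(539519)/410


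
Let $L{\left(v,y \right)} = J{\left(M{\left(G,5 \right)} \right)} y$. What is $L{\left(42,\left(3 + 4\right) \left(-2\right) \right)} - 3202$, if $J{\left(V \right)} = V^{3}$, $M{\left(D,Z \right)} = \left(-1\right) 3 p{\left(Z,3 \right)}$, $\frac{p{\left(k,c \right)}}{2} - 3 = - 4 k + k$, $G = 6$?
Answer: $-5228674$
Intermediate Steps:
$p{\left(k,c \right)} = 6 - 6 k$ ($p{\left(k,c \right)} = 6 + 2 \left(- 4 k + k\right) = 6 + 2 \left(- 3 k\right) = 6 - 6 k$)
$M{\left(D,Z \right)} = -18 + 18 Z$ ($M{\left(D,Z \right)} = \left(-1\right) 3 \left(6 - 6 Z\right) = - 3 \left(6 - 6 Z\right) = -18 + 18 Z$)
$L{\left(v,y \right)} = 373248 y$ ($L{\left(v,y \right)} = \left(-18 + 18 \cdot 5\right)^{3} y = \left(-18 + 90\right)^{3} y = 72^{3} y = 373248 y$)
$L{\left(42,\left(3 + 4\right) \left(-2\right) \right)} - 3202 = 373248 \left(3 + 4\right) \left(-2\right) - 3202 = 373248 \cdot 7 \left(-2\right) - 3202 = 373248 \left(-14\right) - 3202 = -5225472 - 3202 = -5228674$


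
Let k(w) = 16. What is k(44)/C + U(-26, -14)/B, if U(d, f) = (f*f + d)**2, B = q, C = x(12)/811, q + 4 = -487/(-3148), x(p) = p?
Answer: -15577532/2421 ≈ -6434.3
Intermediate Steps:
q = -12105/3148 (q = -4 - 487/(-3148) = -4 - 487*(-1/3148) = -4 + 487/3148 = -12105/3148 ≈ -3.8453)
C = 12/811 ≈ 0.014797
B = -12105/3148 ≈ -3.8453
U(d, f) = (d + f**2)**2 (U(d, f) = (f**2 + d)**2 = (d + f**2)**2)
k(44)/C + U(-26, -14)/B = 16/(12/811) + (-26 + (-14)**2)**2/(-12105/3148) = 16*(811/12) + (-26 + 196)**2*(-3148/12105) = 3244/3 + 170**2*(-3148/12105) = 3244/3 + 28900*(-3148/12105) = 3244/3 - 18195440/2421 = -15577532/2421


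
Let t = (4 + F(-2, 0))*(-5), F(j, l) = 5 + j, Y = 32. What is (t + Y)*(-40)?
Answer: 120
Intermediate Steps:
t = -35 (t = (4 + (5 - 2))*(-5) = (4 + 3)*(-5) = 7*(-5) = -35)
(t + Y)*(-40) = (-35 + 32)*(-40) = -3*(-40) = 120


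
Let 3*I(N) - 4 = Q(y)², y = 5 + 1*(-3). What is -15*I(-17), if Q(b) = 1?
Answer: -25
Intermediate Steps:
y = 2 (y = 5 - 3 = 2)
I(N) = 5/3 (I(N) = 4/3 + (⅓)*1² = 4/3 + (⅓)*1 = 4/3 + ⅓ = 5/3)
-15*I(-17) = -15*5/3 = -25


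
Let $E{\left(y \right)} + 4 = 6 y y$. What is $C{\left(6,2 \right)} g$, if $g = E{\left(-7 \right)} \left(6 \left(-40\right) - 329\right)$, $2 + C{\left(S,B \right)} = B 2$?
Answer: $-330020$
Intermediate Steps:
$E{\left(y \right)} = -4 + 6 y^{2}$ ($E{\left(y \right)} = -4 + 6 y y = -4 + 6 y^{2}$)
$C{\left(S,B \right)} = -2 + 2 B$ ($C{\left(S,B \right)} = -2 + B 2 = -2 + 2 B$)
$g = -165010$ ($g = \left(-4 + 6 \left(-7\right)^{2}\right) \left(6 \left(-40\right) - 329\right) = \left(-4 + 6 \cdot 49\right) \left(-240 - 329\right) = \left(-4 + 294\right) \left(-569\right) = 290 \left(-569\right) = -165010$)
$C{\left(6,2 \right)} g = \left(-2 + 2 \cdot 2\right) \left(-165010\right) = \left(-2 + 4\right) \left(-165010\right) = 2 \left(-165010\right) = -330020$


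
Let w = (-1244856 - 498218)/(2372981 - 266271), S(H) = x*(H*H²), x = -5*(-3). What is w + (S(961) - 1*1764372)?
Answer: 14020988087556728/1053355 ≈ 1.3311e+10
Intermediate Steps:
x = 15
S(H) = 15*H³ (S(H) = 15*(H*H²) = 15*H³)
w = -871537/1053355 (w = -1743074/2106710 = -1743074*1/2106710 = -871537/1053355 ≈ -0.82739)
w + (S(961) - 1*1764372) = -871537/1053355 + (15*961³ - 1*1764372) = -871537/1053355 + (15*887503681 - 1764372) = -871537/1053355 + (13312555215 - 1764372) = -871537/1053355 + 13310790843 = 14020988087556728/1053355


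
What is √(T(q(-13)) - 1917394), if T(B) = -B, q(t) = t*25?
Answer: I*√1917069 ≈ 1384.6*I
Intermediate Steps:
q(t) = 25*t
√(T(q(-13)) - 1917394) = √(-25*(-13) - 1917394) = √(-1*(-325) - 1917394) = √(325 - 1917394) = √(-1917069) = I*√1917069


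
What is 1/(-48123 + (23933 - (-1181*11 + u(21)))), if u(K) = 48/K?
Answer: -7/78409 ≈ -8.9275e-5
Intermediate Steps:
1/(-48123 + (23933 - (-1181*11 + u(21)))) = 1/(-48123 + (23933 - (-1181*11 + 48/21))) = 1/(-48123 + (23933 - (-12991 + 48*(1/21)))) = 1/(-48123 + (23933 - (-12991 + 16/7))) = 1/(-48123 + (23933 - 1*(-90921/7))) = 1/(-48123 + (23933 + 90921/7)) = 1/(-48123 + 258452/7) = 1/(-78409/7) = -7/78409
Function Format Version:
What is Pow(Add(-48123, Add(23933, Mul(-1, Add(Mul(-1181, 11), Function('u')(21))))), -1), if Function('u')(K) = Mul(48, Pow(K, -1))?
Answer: Rational(-7, 78409) ≈ -8.9275e-5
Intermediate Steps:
Pow(Add(-48123, Add(23933, Mul(-1, Add(Mul(-1181, 11), Function('u')(21))))), -1) = Pow(Add(-48123, Add(23933, Mul(-1, Add(Mul(-1181, 11), Mul(48, Pow(21, -1)))))), -1) = Pow(Add(-48123, Add(23933, Mul(-1, Add(-12991, Mul(48, Rational(1, 21)))))), -1) = Pow(Add(-48123, Add(23933, Mul(-1, Add(-12991, Rational(16, 7))))), -1) = Pow(Add(-48123, Add(23933, Mul(-1, Rational(-90921, 7)))), -1) = Pow(Add(-48123, Add(23933, Rational(90921, 7))), -1) = Pow(Add(-48123, Rational(258452, 7)), -1) = Pow(Rational(-78409, 7), -1) = Rational(-7, 78409)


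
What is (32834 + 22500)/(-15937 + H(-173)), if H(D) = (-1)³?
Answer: -27667/7969 ≈ -3.4718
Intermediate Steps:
H(D) = -1
(32834 + 22500)/(-15937 + H(-173)) = (32834 + 22500)/(-15937 - 1) = 55334/(-15938) = 55334*(-1/15938) = -27667/7969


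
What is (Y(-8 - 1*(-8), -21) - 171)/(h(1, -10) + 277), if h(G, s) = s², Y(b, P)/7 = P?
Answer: -318/377 ≈ -0.84350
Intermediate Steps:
Y(b, P) = 7*P
(Y(-8 - 1*(-8), -21) - 171)/(h(1, -10) + 277) = (7*(-21) - 171)/((-10)² + 277) = (-147 - 171)/(100 + 277) = -318/377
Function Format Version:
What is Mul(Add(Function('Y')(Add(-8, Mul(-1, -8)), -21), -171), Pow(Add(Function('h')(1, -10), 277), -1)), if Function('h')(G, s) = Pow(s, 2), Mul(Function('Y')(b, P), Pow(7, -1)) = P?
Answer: Rational(-318, 377) ≈ -0.84350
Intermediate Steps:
Function('Y')(b, P) = Mul(7, P)
Mul(Add(Function('Y')(Add(-8, Mul(-1, -8)), -21), -171), Pow(Add(Function('h')(1, -10), 277), -1)) = Mul(Add(Mul(7, -21), -171), Pow(Add(Pow(-10, 2), 277), -1)) = Mul(Add(-147, -171), Pow(Add(100, 277), -1)) = Mul(-318, Pow(377, -1)) = Mul(-318, Rational(1, 377)) = Rational(-318, 377)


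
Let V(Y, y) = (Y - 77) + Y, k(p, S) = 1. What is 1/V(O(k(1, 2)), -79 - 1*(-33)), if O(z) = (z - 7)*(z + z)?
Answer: -1/101 ≈ -0.0099010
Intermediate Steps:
O(z) = 2*z*(-7 + z) (O(z) = (-7 + z)*(2*z) = 2*z*(-7 + z))
V(Y, y) = -77 + 2*Y (V(Y, y) = (-77 + Y) + Y = -77 + 2*Y)
1/V(O(k(1, 2)), -79 - 1*(-33)) = 1/(-77 + 2*(2*1*(-7 + 1))) = 1/(-77 + 2*(2*1*(-6))) = 1/(-77 + 2*(-12)) = 1/(-77 - 24) = 1/(-101) = -1/101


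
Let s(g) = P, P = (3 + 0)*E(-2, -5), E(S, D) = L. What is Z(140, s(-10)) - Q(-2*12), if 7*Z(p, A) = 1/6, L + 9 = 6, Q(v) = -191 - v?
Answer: 7015/42 ≈ 167.02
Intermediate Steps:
L = -3 (L = -9 + 6 = -3)
E(S, D) = -3
P = -9 (P = (3 + 0)*(-3) = 3*(-3) = -9)
s(g) = -9
Z(p, A) = 1/42 (Z(p, A) = (⅐)/6 = (⅐)*(⅙) = 1/42)
Z(140, s(-10)) - Q(-2*12) = 1/42 - (-191 - (-2)*12) = 1/42 - (-191 - 1*(-24)) = 1/42 - (-191 + 24) = 1/42 - 1*(-167) = 1/42 + 167 = 7015/42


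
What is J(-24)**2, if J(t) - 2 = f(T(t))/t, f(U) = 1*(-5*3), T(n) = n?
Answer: 441/64 ≈ 6.8906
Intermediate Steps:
f(U) = -15 (f(U) = 1*(-15) = -15)
J(t) = 2 - 15/t
J(-24)**2 = (2 - 15/(-24))**2 = (2 - 15*(-1/24))**2 = (2 + 5/8)**2 = (21/8)**2 = 441/64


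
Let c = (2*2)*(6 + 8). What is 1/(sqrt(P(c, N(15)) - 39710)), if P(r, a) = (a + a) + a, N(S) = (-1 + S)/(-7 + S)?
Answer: -2*I*sqrt(158819)/158819 ≈ -0.0050186*I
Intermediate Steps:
c = 56 (c = 4*14 = 56)
N(S) = (-1 + S)/(-7 + S)
P(r, a) = 3*a (P(r, a) = 2*a + a = 3*a)
1/(sqrt(P(c, N(15)) - 39710)) = 1/(sqrt(3*((-1 + 15)/(-7 + 15)) - 39710)) = 1/(sqrt(3*(14/8) - 39710)) = 1/(sqrt(3*((1/8)*14) - 39710)) = 1/(sqrt(3*(7/4) - 39710)) = 1/(sqrt(21/4 - 39710)) = 1/(sqrt(-158819/4)) = 1/(I*sqrt(158819)/2) = -2*I*sqrt(158819)/158819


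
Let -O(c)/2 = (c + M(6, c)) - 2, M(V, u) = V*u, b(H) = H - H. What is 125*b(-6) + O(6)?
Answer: -80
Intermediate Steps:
b(H) = 0
O(c) = 4 - 14*c (O(c) = -2*((c + 6*c) - 2) = -2*(7*c - 2) = -2*(-2 + 7*c) = 4 - 14*c)
125*b(-6) + O(6) = 125*0 + (4 - 14*6) = 0 + (4 - 84) = 0 - 80 = -80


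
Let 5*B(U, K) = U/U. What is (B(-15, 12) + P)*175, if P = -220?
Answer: -38465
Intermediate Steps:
B(U, K) = 1/5 (B(U, K) = (U/U)/5 = (1/5)*1 = 1/5)
(B(-15, 12) + P)*175 = (1/5 - 220)*175 = -1099/5*175 = -38465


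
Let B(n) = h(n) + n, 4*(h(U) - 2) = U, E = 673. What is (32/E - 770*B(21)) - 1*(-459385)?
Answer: 589053409/1346 ≈ 4.3763e+5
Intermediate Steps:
h(U) = 2 + U/4
B(n) = 2 + 5*n/4 (B(n) = (2 + n/4) + n = 2 + 5*n/4)
(32/E - 770*B(21)) - 1*(-459385) = (32/673 - 770*(2 + (5/4)*21)) - 1*(-459385) = (32*(1/673) - 770*(2 + 105/4)) + 459385 = (32/673 - 770*113/4) + 459385 = (32/673 - 43505/2) + 459385 = -29278801/1346 + 459385 = 589053409/1346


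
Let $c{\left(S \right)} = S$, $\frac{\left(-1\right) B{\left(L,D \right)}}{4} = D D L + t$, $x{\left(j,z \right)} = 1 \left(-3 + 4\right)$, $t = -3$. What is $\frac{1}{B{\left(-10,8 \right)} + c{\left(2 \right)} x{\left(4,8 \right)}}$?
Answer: $\frac{1}{2574} \approx 0.0003885$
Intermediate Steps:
$x{\left(j,z \right)} = 1$ ($x{\left(j,z \right)} = 1 \cdot 1 = 1$)
$B{\left(L,D \right)} = 12 - 4 L D^{2}$ ($B{\left(L,D \right)} = - 4 \left(D D L - 3\right) = - 4 \left(D^{2} L - 3\right) = - 4 \left(L D^{2} - 3\right) = - 4 \left(-3 + L D^{2}\right) = 12 - 4 L D^{2}$)
$\frac{1}{B{\left(-10,8 \right)} + c{\left(2 \right)} x{\left(4,8 \right)}} = \frac{1}{\left(12 - - 40 \cdot 8^{2}\right) + 2 \cdot 1} = \frac{1}{\left(12 - \left(-40\right) 64\right) + 2} = \frac{1}{\left(12 + 2560\right) + 2} = \frac{1}{2572 + 2} = \frac{1}{2574}$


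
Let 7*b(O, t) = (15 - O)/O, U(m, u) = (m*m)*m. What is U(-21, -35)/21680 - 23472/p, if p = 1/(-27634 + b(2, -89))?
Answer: 98432059897413/151760 ≈ 6.4860e+8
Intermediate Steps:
U(m, u) = m³ (U(m, u) = m²*m = m³)
b(O, t) = (15 - O)/(7*O) (b(O, t) = ((15 - O)/O)/7 = (15 - O)/(7*O))
p = -14/386863 (p = 1/(-27634 + (⅐)*(15 - 1*2)/2) = 1/(-27634 + (⅐)*(½)*(15 - 2)) = 1/(-27634 + (⅐)*(½)*13) = 1/(-27634 + 13/14) = 1/(-386863/14) = -14/386863 ≈ -3.6189e-5)
U(-21, -35)/21680 - 23472/p = (-21)³/21680 - 23472/(-14/386863) = -9261*1/21680 - 23472*(-386863/14) = -9261/21680 + 4540224168/7 = 98432059897413/151760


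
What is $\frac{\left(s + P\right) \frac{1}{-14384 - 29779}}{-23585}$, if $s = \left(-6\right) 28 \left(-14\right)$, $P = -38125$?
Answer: $- \frac{35773}{1041584355} \approx -3.4345 \cdot 10^{-5}$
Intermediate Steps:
$s = 2352$ ($s = \left(-168\right) \left(-14\right) = 2352$)
$\frac{\left(s + P\right) \frac{1}{-14384 - 29779}}{-23585} = \frac{\left(2352 - 38125\right) \frac{1}{-14384 - 29779}}{-23585} = - \frac{35773}{-44163} \left(- \frac{1}{23585}\right) = \left(-35773\right) \left(- \frac{1}{44163}\right) \left(- \frac{1}{23585}\right) = \frac{35773}{44163} \left(- \frac{1}{23585}\right) = - \frac{35773}{1041584355}$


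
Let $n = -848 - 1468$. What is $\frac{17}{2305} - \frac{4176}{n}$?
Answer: $\frac{805421}{444865} \approx 1.8105$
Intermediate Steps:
$n = -2316$ ($n = -848 - 1468 = -2316$)
$\frac{17}{2305} - \frac{4176}{n} = \frac{17}{2305} - \frac{4176}{-2316} = 17 \cdot \frac{1}{2305} - - \frac{348}{193} = \frac{17}{2305} + \frac{348}{193} = \frac{805421}{444865}$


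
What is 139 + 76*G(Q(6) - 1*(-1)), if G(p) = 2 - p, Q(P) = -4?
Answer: 519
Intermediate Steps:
139 + 76*G(Q(6) - 1*(-1)) = 139 + 76*(2 - (-4 - 1*(-1))) = 139 + 76*(2 - (-4 + 1)) = 139 + 76*(2 - 1*(-3)) = 139 + 76*(2 + 3) = 139 + 76*5 = 139 + 380 = 519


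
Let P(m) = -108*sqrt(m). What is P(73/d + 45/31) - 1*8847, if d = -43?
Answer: -8847 - 216*I*sqrt(109306)/1333 ≈ -8847.0 - 53.573*I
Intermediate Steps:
P(73/d + 45/31) - 1*8847 = -108*sqrt(73/(-43) + 45/31) - 1*8847 = -108*sqrt(73*(-1/43) + 45*(1/31)) - 8847 = -108*sqrt(-73/43 + 45/31) - 8847 = -216*I*sqrt(109306)/1333 - 8847 = -8847 - 216*I*sqrt(109306)/1333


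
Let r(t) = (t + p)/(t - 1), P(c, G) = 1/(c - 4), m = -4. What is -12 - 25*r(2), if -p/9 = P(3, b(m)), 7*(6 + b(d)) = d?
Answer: -287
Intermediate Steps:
b(d) = -6 + d/7
P(c, G) = 1/(-4 + c)
p = 9 (p = -9/(-4 + 3) = -9/(-1) = -9*(-1) = 9)
r(t) = (9 + t)/(-1 + t) (r(t) = (t + 9)/(t - 1) = (9 + t)/(-1 + t))
-12 - 25*r(2) = -12 - 25*(9 + 2)/(-1 + 2) = -12 - 25*11/1 = -12 - 25*11 = -12 - 275 = -287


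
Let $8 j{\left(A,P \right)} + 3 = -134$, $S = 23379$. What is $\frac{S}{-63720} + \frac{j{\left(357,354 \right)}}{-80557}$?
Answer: $- \frac{313708483}{855515340} \approx -0.36669$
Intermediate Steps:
$j{\left(A,P \right)} = - \frac{137}{8}$ ($j{\left(A,P \right)} = - \frac{3}{8} + \frac{1}{8} \left(-134\right) = - \frac{3}{8} - \frac{67}{4} = - \frac{137}{8}$)
$\frac{S}{-63720} + \frac{j{\left(357,354 \right)}}{-80557} = \frac{23379}{-63720} - \frac{137}{8 \left(-80557\right)} = 23379 \left(- \frac{1}{63720}\right) - - \frac{137}{644456} = - \frac{7793}{21240} + \frac{137}{644456} = - \frac{313708483}{855515340}$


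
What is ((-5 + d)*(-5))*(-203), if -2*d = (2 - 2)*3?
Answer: -5075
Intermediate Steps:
d = 0 (d = -(2 - 2)*3/2 = -0*3 = -½*0 = 0)
((-5 + d)*(-5))*(-203) = ((-5 + 0)*(-5))*(-203) = -5*(-5)*(-203) = 25*(-203) = -5075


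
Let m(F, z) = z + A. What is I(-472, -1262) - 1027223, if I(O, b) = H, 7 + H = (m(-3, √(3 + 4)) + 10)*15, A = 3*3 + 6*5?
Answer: -1026495 + 15*√7 ≈ -1.0265e+6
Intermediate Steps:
A = 39 (A = 9 + 30 = 39)
m(F, z) = 39 + z (m(F, z) = z + 39 = 39 + z)
H = 728 + 15*√7 (H = -7 + ((39 + √(3 + 4)) + 10)*15 = -7 + ((39 + √7) + 10)*15 = -7 + (49 + √7)*15 = -7 + (735 + 15*√7) = 728 + 15*√7 ≈ 767.69)
I(O, b) = 728 + 15*√7
I(-472, -1262) - 1027223 = (728 + 15*√7) - 1027223 = -1026495 + 15*√7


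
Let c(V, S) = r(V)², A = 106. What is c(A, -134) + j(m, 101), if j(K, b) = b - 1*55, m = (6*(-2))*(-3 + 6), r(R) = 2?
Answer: 50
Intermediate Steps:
m = -36 (m = -12*3 = -36)
c(V, S) = 4 (c(V, S) = 2² = 4)
j(K, b) = -55 + b (j(K, b) = b - 55 = -55 + b)
c(A, -134) + j(m, 101) = 4 + (-55 + 101) = 4 + 46 = 50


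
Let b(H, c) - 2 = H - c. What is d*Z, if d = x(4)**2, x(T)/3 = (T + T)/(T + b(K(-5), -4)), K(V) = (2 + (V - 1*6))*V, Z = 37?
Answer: 21312/3025 ≈ 7.0453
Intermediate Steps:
K(V) = V*(-4 + V) (K(V) = (2 + (V - 6))*V = (2 + (-6 + V))*V = (-4 + V)*V = V*(-4 + V))
b(H, c) = 2 + H - c (b(H, c) = 2 + (H - c) = 2 + H - c)
x(T) = 6*T/(51 + T) (x(T) = 3*((T + T)/(T + (2 - 5*(-4 - 5) - 1*(-4)))) = 3*((2*T)/(T + (2 - 5*(-9) + 4))) = 3*((2*T)/(T + (2 + 45 + 4))) = 3*((2*T)/(T + 51)) = 3*((2*T)/(51 + T)) = 3*(2*T/(51 + T)) = 6*T/(51 + T))
d = 576/3025 (d = (6*4/(51 + 4))**2 = (6*4/55)**2 = (6*4*(1/55))**2 = (24/55)**2 = 576/3025 ≈ 0.19041)
d*Z = (576/3025)*37 = 21312/3025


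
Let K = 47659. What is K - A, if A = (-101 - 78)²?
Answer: 15618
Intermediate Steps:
A = 32041 (A = (-179)² = 32041)
K - A = 47659 - 1*32041 = 47659 - 32041 = 15618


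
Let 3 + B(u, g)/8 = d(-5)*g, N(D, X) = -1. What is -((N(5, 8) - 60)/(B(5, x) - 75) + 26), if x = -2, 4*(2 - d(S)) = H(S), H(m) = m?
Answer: -3987/151 ≈ -26.404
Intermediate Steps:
d(S) = 2 - S/4
B(u, g) = -24 + 26*g (B(u, g) = -24 + 8*((2 - ¼*(-5))*g) = -24 + 8*((2 + 5/4)*g) = -24 + 8*(13*g/4) = -24 + 26*g)
-((N(5, 8) - 60)/(B(5, x) - 75) + 26) = -((-1 - 60)/((-24 + 26*(-2)) - 75) + 26) = -(-61/((-24 - 52) - 75) + 26) = -(-61/(-76 - 75) + 26) = -(-61/(-151) + 26) = -(-61*(-1/151) + 26) = -(61/151 + 26) = -1*3987/151 = -3987/151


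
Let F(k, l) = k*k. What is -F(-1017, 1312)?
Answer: -1034289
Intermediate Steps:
F(k, l) = k²
-F(-1017, 1312) = -1*(-1017)² = -1*1034289 = -1034289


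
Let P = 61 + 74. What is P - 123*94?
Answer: -11427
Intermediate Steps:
P = 135
P - 123*94 = 135 - 123*94 = 135 - 11562 = -11427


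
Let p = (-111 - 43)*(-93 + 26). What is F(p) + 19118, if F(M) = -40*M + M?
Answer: -383284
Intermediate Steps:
p = 10318 (p = -154*(-67) = 10318)
F(M) = -39*M
F(p) + 19118 = -39*10318 + 19118 = -402402 + 19118 = -383284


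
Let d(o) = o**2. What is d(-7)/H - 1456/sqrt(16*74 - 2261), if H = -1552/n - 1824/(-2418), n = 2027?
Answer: -40027169/9248 + 1456*I*sqrt(1077)/1077 ≈ -4328.2 + 44.366*I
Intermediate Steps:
H = -9248/816881 (H = -1552/2027 - 1824/(-2418) = -1552*1/2027 - 1824*(-1/2418) = -1552/2027 + 304/403 = -9248/816881 ≈ -0.011321)
d(-7)/H - 1456/sqrt(16*74 - 2261) = (-7)**2/(-9248/816881) - 1456/sqrt(16*74 - 2261) = 49*(-816881/9248) - 1456/sqrt(1184 - 2261) = -40027169/9248 - 1456*(-I*sqrt(1077)/1077) = -40027169/9248 - (-1456)*I*sqrt(1077)/1077 = -40027169/9248 + 1456*I*sqrt(1077)/1077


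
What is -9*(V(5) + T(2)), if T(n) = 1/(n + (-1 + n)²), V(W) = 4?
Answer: -39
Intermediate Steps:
-9*(V(5) + T(2)) = -9*(4 + 1/(2 + (-1 + 2)²)) = -9*(4 + 1/(2 + 1²)) = -9*(4 + 1/(2 + 1)) = -9*(4 + 1/3) = -9*(4 + ⅓) = -9*13/3 = -39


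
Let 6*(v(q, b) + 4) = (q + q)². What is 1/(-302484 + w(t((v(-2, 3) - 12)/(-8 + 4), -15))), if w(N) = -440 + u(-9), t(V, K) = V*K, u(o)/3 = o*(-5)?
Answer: -1/302789 ≈ -3.3026e-6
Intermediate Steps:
u(o) = -15*o (u(o) = 3*(o*(-5)) = 3*(-5*o) = -15*o)
v(q, b) = -4 + 2*q²/3 (v(q, b) = -4 + (q + q)²/6 = -4 + (2*q)²/6 = -4 + (4*q²)/6 = -4 + 2*q²/3)
t(V, K) = K*V
w(N) = -305 (w(N) = -440 - 15*(-9) = -440 + 135 = -305)
1/(-302484 + w(t((v(-2, 3) - 12)/(-8 + 4), -15))) = 1/(-302484 - 305) = 1/(-302789) = -1/302789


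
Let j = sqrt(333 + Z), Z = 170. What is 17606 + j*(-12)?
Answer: 17606 - 12*sqrt(503) ≈ 17337.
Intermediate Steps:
j = sqrt(503) (j = sqrt(333 + 170) = sqrt(503) ≈ 22.428)
17606 + j*(-12) = 17606 + sqrt(503)*(-12) = 17606 - 12*sqrt(503)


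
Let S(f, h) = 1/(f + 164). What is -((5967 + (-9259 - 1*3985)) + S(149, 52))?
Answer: 2277700/313 ≈ 7277.0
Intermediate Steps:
S(f, h) = 1/(164 + f)
-((5967 + (-9259 - 1*3985)) + S(149, 52)) = -((5967 + (-9259 - 1*3985)) + 1/(164 + 149)) = -((5967 + (-9259 - 3985)) + 1/313) = -((5967 - 13244) + 1/313) = -(-7277 + 1/313) = -1*(-2277700/313) = 2277700/313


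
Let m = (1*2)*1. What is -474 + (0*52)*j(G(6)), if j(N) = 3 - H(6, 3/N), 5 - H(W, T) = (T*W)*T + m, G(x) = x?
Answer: -474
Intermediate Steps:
m = 2 (m = 2*1 = 2)
H(W, T) = 3 - W*T**2 (H(W, T) = 5 - ((T*W)*T + 2) = 5 - (W*T**2 + 2) = 5 - (2 + W*T**2) = 5 + (-2 - W*T**2) = 3 - W*T**2)
j(N) = 54/N**2 (j(N) = 3 - (3 - 1*6*(3/N)**2) = 3 - (3 - 1*6*9/N**2) = 3 - (3 - 54/N**2) = 3 + (-3 + 54/N**2) = 54/N**2)
-474 + (0*52)*j(G(6)) = -474 + (0*52)*(54/6**2) = -474 + 0*(54*(1/36)) = -474 + 0*(3/2) = -474 + 0 = -474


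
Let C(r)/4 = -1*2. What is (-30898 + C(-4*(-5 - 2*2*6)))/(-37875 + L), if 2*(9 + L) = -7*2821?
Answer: 61812/95515 ≈ 0.64714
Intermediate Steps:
L = -19765/2 (L = -9 + (-7*2821)/2 = -9 + (1/2)*(-19747) = -9 - 19747/2 = -19765/2 ≈ -9882.5)
C(r) = -8 (C(r) = 4*(-1*2) = 4*(-2) = -8)
(-30898 + C(-4*(-5 - 2*2*6)))/(-37875 + L) = (-30898 - 8)/(-37875 - 19765/2) = -30906/(-95515/2) = -30906*(-2/95515) = 61812/95515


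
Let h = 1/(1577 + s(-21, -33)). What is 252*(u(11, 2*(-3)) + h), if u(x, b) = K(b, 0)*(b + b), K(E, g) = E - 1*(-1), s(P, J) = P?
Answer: 5881743/389 ≈ 15120.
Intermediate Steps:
K(E, g) = 1 + E (K(E, g) = E + 1 = 1 + E)
h = 1/1556 (h = 1/(1577 - 21) = 1/1556 ≈ 0.00064267)
u(x, b) = 2*b*(1 + b) (u(x, b) = (1 + b)*(b + b) = (1 + b)*(2*b) = 2*b*(1 + b))
252*(u(11, 2*(-3)) + h) = 252*(2*(2*(-3))*(1 + 2*(-3)) + 1/1556) = 252*(2*(-6)*(1 - 6) + 1/1556) = 252*(2*(-6)*(-5) + 1/1556) = 252*(60 + 1/1556) = 252*(93361/1556) = 5881743/389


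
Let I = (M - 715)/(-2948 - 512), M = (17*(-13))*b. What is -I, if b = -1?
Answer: -247/1730 ≈ -0.14277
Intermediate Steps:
M = 221 (M = (17*(-13))*(-1) = -221*(-1) = 221)
I = 247/1730 (I = (221 - 715)/(-2948 - 512) = -494/(-3460) = -494*(-1/3460) = 247/1730 ≈ 0.14277)
-I = -1*247/1730 = -247/1730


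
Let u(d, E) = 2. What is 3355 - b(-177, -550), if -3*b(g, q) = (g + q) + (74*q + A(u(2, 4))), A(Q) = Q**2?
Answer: -31358/3 ≈ -10453.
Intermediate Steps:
b(g, q) = -4/3 - 25*q - g/3 (b(g, q) = -((g + q) + (74*q + 2**2))/3 = -((g + q) + (74*q + 4))/3 = -((g + q) + (4 + 74*q))/3 = -(4 + g + 75*q)/3 = -4/3 - 25*q - g/3)
3355 - b(-177, -550) = 3355 - (-4/3 - 25*(-550) - 1/3*(-177)) = 3355 - (-4/3 + 13750 + 59) = 3355 - 1*41423/3 = 3355 - 41423/3 = -31358/3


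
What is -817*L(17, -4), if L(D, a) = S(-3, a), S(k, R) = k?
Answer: 2451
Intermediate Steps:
L(D, a) = -3
-817*L(17, -4) = -817*(-3) = 2451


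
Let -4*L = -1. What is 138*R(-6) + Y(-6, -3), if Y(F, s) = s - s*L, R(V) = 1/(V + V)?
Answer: -55/4 ≈ -13.750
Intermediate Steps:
L = 1/4 (L = -1/4*(-1) = 1/4 ≈ 0.25000)
R(V) = 1/(2*V)
Y(F, s) = 3*s/4 (Y(F, s) = s - s/4 = 3*s/4)
138*R(-6) + Y(-6, -3) = 138*((1/2)/(-6)) + (3/4)*(-3) = 138*((1/2)*(-1/6)) - 9/4 = 138*(-1/12) - 9/4 = -23/2 - 9/4 = -55/4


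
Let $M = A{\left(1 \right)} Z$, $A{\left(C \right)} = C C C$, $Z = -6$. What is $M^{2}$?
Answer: $36$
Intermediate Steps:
$A{\left(C \right)} = C^{3}$ ($A{\left(C \right)} = C^{2} C = C^{3}$)
$M = -6$ ($M = 1^{3} \left(-6\right) = 1 \left(-6\right) = -6$)
$M^{2} = \left(-6\right)^{2} = 36$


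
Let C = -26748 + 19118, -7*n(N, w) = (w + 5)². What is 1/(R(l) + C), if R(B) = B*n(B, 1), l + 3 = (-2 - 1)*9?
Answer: -7/52330 ≈ -0.00013377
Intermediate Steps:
l = -30 (l = -3 + (-2 - 1)*9 = -3 - 3*9 = -3 - 27 = -30)
n(N, w) = -(5 + w)²/7 (n(N, w) = -(w + 5)²/7 = -(5 + w)²/7)
R(B) = -36*B/7 (R(B) = B*(-(5 + 1)²/7) = B*(-⅐*6²) = B*(-⅐*36) = B*(-36/7) = -36*B/7)
C = -7630
1/(R(l) + C) = 1/(-36/7*(-30) - 7630) = 1/(1080/7 - 7630) = 1/(-52330/7) = -7/52330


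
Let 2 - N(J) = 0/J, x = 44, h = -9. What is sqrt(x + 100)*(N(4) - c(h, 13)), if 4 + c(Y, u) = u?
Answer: -84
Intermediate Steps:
c(Y, u) = -4 + u
N(J) = 2 (N(J) = 2 - 0/J = 2 - 1*0 = 2 + 0 = 2)
sqrt(x + 100)*(N(4) - c(h, 13)) = sqrt(44 + 100)*(2 - (-4 + 13)) = sqrt(144)*(2 - 1*9) = 12*(2 - 9) = 12*(-7) = -84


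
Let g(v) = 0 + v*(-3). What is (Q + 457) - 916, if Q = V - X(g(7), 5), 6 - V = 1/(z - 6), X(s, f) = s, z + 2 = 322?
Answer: -135649/314 ≈ -432.00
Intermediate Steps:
z = 320 (z = -2 + 322 = 320)
g(v) = -3*v (g(v) = 0 - 3*v = -3*v)
V = 1883/314 (V = 6 - 1/(320 - 6) = 6 - 1/314 = 1883/314 ≈ 5.9968)
Q = 8477/314 (Q = 1883/314 - (-3)*7 = 1883/314 - 1*(-21) = 1883/314 + 21 = 8477/314 ≈ 26.997)
(Q + 457) - 916 = (8477/314 + 457) - 916 = 151975/314 - 916 = -135649/314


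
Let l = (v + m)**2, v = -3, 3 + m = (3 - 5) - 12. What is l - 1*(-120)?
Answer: 520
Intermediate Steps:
m = -17 (m = -3 + ((3 - 5) - 12) = -3 + (-2 - 12) = -3 - 14 = -17)
l = 400 (l = (-3 - 17)**2 = (-20)**2 = 400)
l - 1*(-120) = 400 - 1*(-120) = 400 + 120 = 520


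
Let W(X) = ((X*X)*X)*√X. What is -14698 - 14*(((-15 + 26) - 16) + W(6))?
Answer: -14628 - 3024*√6 ≈ -22035.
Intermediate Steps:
W(X) = X^(7/2) (W(X) = (X²*X)*√X = X³*√X = X^(7/2))
-14698 - 14*(((-15 + 26) - 16) + W(6)) = -14698 - 14*(((-15 + 26) - 16) + 6^(7/2)) = -14698 - 14*((11 - 16) + 216*√6) = -14698 - 14*(-5 + 216*√6) = -14698 + (70 - 3024*√6) = -14628 - 3024*√6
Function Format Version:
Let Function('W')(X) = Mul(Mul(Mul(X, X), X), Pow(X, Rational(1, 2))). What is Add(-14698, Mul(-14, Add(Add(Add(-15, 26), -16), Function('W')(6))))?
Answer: Add(-14628, Mul(-3024, Pow(6, Rational(1, 2)))) ≈ -22035.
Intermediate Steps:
Function('W')(X) = Pow(X, Rational(7, 2)) (Function('W')(X) = Mul(Mul(Pow(X, 2), X), Pow(X, Rational(1, 2))) = Mul(Pow(X, 3), Pow(X, Rational(1, 2))) = Pow(X, Rational(7, 2)))
Add(-14698, Mul(-14, Add(Add(Add(-15, 26), -16), Function('W')(6)))) = Add(-14698, Mul(-14, Add(Add(Add(-15, 26), -16), Pow(6, Rational(7, 2))))) = Add(-14698, Mul(-14, Add(Add(11, -16), Mul(216, Pow(6, Rational(1, 2)))))) = Add(-14698, Mul(-14, Add(-5, Mul(216, Pow(6, Rational(1, 2)))))) = Add(-14698, Add(70, Mul(-3024, Pow(6, Rational(1, 2))))) = Add(-14628, Mul(-3024, Pow(6, Rational(1, 2))))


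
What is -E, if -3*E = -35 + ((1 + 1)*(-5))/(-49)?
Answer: -1705/147 ≈ -11.599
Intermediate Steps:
E = 1705/147 (E = -(-35 + ((1 + 1)*(-5))/(-49))/3 = -(-35 + (2*(-5))*(-1/49))/3 = -(-35 - 10*(-1/49))/3 = -(-35 + 10/49)/3 = -⅓*(-1705/49) = 1705/147 ≈ 11.599)
-E = -1*1705/147 = -1705/147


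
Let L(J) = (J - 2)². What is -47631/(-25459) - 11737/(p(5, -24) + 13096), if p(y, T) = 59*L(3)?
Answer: 327773522/334913145 ≈ 0.97868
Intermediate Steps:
L(J) = (-2 + J)²
p(y, T) = 59 (p(y, T) = 59*(-2 + 3)² = 59*1² = 59*1 = 59)
-47631/(-25459) - 11737/(p(5, -24) + 13096) = -47631/(-25459) - 11737/(59 + 13096) = -47631*(-1/25459) - 11737/13155 = 47631/25459 - 11737*1/13155 = 47631/25459 - 11737/13155 = 327773522/334913145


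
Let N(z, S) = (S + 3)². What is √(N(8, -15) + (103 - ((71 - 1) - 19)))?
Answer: 14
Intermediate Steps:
N(z, S) = (3 + S)²
√(N(8, -15) + (103 - ((71 - 1) - 19))) = √((3 - 15)² + (103 - ((71 - 1) - 19))) = √((-12)² + (103 - (70 - 19))) = √(144 + (103 - 1*51)) = √(144 + (103 - 51)) = √(144 + 52) = √196 = 14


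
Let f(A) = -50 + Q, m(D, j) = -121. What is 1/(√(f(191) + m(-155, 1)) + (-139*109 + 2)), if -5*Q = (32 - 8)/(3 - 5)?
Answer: -75745/1147461848 - I*√4215/1147461848 ≈ -6.6011e-5 - 5.658e-8*I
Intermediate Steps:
Q = 12/5 (Q = -(32 - 8)/(5*(3 - 5)) = -24/(5*(-2)) = -24*(-1)/(5*2) = -⅕*(-12) = 12/5 ≈ 2.4000)
f(A) = -238/5 (f(A) = -50 + 12/5 = -238/5)
1/(√(f(191) + m(-155, 1)) + (-139*109 + 2)) = 1/(√(-238/5 - 121) + (-139*109 + 2)) = 1/(√(-843/5) + (-15151 + 2)) = 1/(I*√4215/5 - 15149) = 1/(-15149 + I*√4215/5)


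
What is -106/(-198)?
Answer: 53/99 ≈ 0.53535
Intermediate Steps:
-106/(-198) = -1/198*(-106) = 53/99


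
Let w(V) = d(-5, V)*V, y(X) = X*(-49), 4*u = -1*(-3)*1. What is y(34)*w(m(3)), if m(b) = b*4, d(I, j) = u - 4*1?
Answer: 64974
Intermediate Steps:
u = ¾ (u = (-1*(-3)*1)/4 = (3*1)/4 = (¼)*3 = ¾ ≈ 0.75000)
d(I, j) = -13/4 (d(I, j) = ¾ - 4*1 = ¾ - 4 = -13/4)
m(b) = 4*b
y(X) = -49*X
w(V) = -13*V/4
y(34)*w(m(3)) = (-49*34)*(-13*3) = -(-10829)*12/2 = -1666*(-39) = 64974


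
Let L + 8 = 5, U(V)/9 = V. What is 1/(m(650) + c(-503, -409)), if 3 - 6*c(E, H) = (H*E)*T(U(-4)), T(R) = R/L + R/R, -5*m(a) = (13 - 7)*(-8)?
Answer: -15/6685976 ≈ -2.2435e-6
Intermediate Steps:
m(a) = 48/5 (m(a) = -(13 - 7)*(-8)/5 = -6*(-8)/5 = -1/5*(-48) = 48/5)
U(V) = 9*V
L = -3 (L = -8 + 5 = -3)
T(R) = 1 - R/3 (T(R) = R/(-3) + R/R = R*(-1/3) + 1 = -R/3 + 1 = 1 - R/3)
c(E, H) = 1/2 - 13*E*H/6 (c(E, H) = 1/2 - H*E*(1 - 3*(-4))/6 = 1/2 - E*H*(1 - 1/3*(-36))/6 = 1/2 - E*H*(1 + 12)/6 = 1/2 - E*H*13/6 = 1/2 - 13*E*H/6)
1/(m(650) + c(-503, -409)) = 1/(48/5 + (1/2 - 13/6*(-503)*(-409))) = 1/(48/5 + (1/2 - 2674451/6)) = 1/(48/5 - 1337224/3) = 1/(-6685976/15) = -15/6685976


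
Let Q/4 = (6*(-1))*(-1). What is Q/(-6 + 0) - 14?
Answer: -18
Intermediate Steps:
Q = 24 (Q = 4*((6*(-1))*(-1)) = 4*(-6*(-1)) = 4*6 = 24)
Q/(-6 + 0) - 14 = 24/(-6 + 0) - 14 = 24/(-6) - 14 = 24*(-⅙) - 14 = -4 - 14 = -18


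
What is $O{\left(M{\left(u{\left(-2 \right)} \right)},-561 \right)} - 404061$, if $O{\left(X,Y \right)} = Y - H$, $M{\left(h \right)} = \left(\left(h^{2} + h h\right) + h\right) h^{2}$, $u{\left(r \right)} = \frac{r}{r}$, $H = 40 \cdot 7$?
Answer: $-404902$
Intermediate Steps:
$H = 280$
$u{\left(r \right)} = 1$
$M{\left(h \right)} = h^{2} \left(h + 2 h^{2}\right)$ ($M{\left(h \right)} = \left(\left(h^{2} + h^{2}\right) + h\right) h^{2} = \left(2 h^{2} + h\right) h^{2} = \left(h + 2 h^{2}\right) h^{2} = h^{2} \left(h + 2 h^{2}\right)$)
$O{\left(X,Y \right)} = -280 + Y$ ($O{\left(X,Y \right)} = Y - 280 = -280 + Y$)
$O{\left(M{\left(u{\left(-2 \right)} \right)},-561 \right)} - 404061 = \left(-280 - 561\right) - 404061 = -841 - 404061 = -404902$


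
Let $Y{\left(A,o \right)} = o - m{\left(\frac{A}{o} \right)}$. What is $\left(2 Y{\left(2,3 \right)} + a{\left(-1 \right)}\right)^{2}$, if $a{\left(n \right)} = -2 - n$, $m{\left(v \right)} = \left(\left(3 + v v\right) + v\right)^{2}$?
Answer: $\frac{5442889}{6561} \approx 829.58$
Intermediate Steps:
$m{\left(v \right)} = \left(3 + v + v^{2}\right)^{2}$ ($m{\left(v \right)} = \left(\left(3 + v^{2}\right) + v\right)^{2} = \left(3 + v + v^{2}\right)^{2}$)
$Y{\left(A,o \right)} = o - \left(3 + \frac{A}{o} + \frac{A^{2}}{o^{2}}\right)^{2}$ ($Y{\left(A,o \right)} = o - \left(3 + \frac{A}{o} + \left(\frac{A}{o}\right)^{2}\right)^{2} = o - \left(3 + \frac{A}{o} + \frac{A^{2}}{o^{2}}\right)^{2}$)
$\left(2 Y{\left(2,3 \right)} + a{\left(-1 \right)}\right)^{2} = \left(2 \left(3 - \frac{\left(2^{2} + 3 \cdot 3^{2} + 2 \cdot 3\right)^{2}}{81}\right) - 1\right)^{2} = \left(2 \left(3 - \frac{\left(4 + 3 \cdot 9 + 6\right)^{2}}{81}\right) + \left(-2 + 1\right)\right)^{2} = \left(2 \left(3 - \frac{\left(4 + 27 + 6\right)^{2}}{81}\right) - 1\right)^{2} = \left(2 \left(3 - \frac{37^{2}}{81}\right) - 1\right)^{2} = \left(2 \left(3 - \frac{1}{81} \cdot 1369\right) - 1\right)^{2} = \left(2 \left(3 - \frac{1369}{81}\right) - 1\right)^{2} = \left(2 \left(- \frac{1126}{81}\right) - 1\right)^{2} = \left(- \frac{2252}{81} - 1\right)^{2} = \left(- \frac{2333}{81}\right)^{2} = \frac{5442889}{6561}$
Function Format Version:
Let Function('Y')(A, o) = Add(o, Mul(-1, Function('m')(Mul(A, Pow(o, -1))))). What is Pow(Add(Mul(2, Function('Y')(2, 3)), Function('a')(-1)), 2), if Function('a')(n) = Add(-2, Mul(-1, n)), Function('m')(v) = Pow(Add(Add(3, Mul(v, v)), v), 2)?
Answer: Rational(5442889, 6561) ≈ 829.58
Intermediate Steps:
Function('m')(v) = Pow(Add(3, v, Pow(v, 2)), 2) (Function('m')(v) = Pow(Add(Add(3, Pow(v, 2)), v), 2) = Pow(Add(3, v, Pow(v, 2)), 2))
Function('Y')(A, o) = Add(o, Mul(-1, Pow(Add(3, Mul(A, Pow(o, -1)), Mul(Pow(A, 2), Pow(o, -2))), 2))) (Function('Y')(A, o) = Add(o, Mul(-1, Pow(Add(3, Mul(A, Pow(o, -1)), Pow(Mul(A, Pow(o, -1)), 2)), 2))) = Add(o, Mul(-1, Pow(Add(3, Mul(A, Pow(o, -1)), Mul(Pow(A, 2), Pow(o, -2))), 2))))
Pow(Add(Mul(2, Function('Y')(2, 3)), Function('a')(-1)), 2) = Pow(Add(Mul(2, Add(3, Mul(-1, Pow(3, -4), Pow(Add(Pow(2, 2), Mul(3, Pow(3, 2)), Mul(2, 3)), 2)))), Add(-2, Mul(-1, -1))), 2) = Pow(Add(Mul(2, Add(3, Mul(-1, Rational(1, 81), Pow(Add(4, Mul(3, 9), 6), 2)))), Add(-2, 1)), 2) = Pow(Add(Mul(2, Add(3, Mul(-1, Rational(1, 81), Pow(Add(4, 27, 6), 2)))), -1), 2) = Pow(Add(Mul(2, Add(3, Mul(-1, Rational(1, 81), Pow(37, 2)))), -1), 2) = Pow(Add(Mul(2, Add(3, Mul(-1, Rational(1, 81), 1369))), -1), 2) = Pow(Add(Mul(2, Add(3, Rational(-1369, 81))), -1), 2) = Pow(Add(Mul(2, Rational(-1126, 81)), -1), 2) = Pow(Add(Rational(-2252, 81), -1), 2) = Pow(Rational(-2333, 81), 2) = Rational(5442889, 6561)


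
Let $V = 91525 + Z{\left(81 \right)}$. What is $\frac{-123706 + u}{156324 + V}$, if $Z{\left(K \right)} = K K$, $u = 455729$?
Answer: $\frac{332023}{254410} \approx 1.3051$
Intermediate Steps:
$Z{\left(K \right)} = K^{2}$
$V = 98086$ ($V = 91525 + 81^{2} = 91525 + 6561 = 98086$)
$\frac{-123706 + u}{156324 + V} = \frac{-123706 + 455729}{156324 + 98086} = \frac{332023}{254410}$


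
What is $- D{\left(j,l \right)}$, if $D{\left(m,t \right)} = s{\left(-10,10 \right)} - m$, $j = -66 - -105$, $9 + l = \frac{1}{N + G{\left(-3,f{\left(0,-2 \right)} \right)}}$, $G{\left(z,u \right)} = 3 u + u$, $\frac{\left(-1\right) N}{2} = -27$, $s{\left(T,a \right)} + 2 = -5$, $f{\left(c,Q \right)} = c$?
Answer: $46$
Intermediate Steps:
$s{\left(T,a \right)} = -7$ ($s{\left(T,a \right)} = -2 - 5 = -7$)
$N = 54$ ($N = \left(-2\right) \left(-27\right) = 54$)
$G{\left(z,u \right)} = 4 u$
$l = - \frac{485}{54}$ ($l = -9 + \frac{1}{54 + 4 \cdot 0} = -9 + \frac{1}{54 + 0} = -9 + \frac{1}{54} = - \frac{485}{54} \approx -8.9815$)
$j = 39$ ($j = -66 + 105 = 39$)
$D{\left(m,t \right)} = -7 - m$
$- D{\left(j,l \right)} = - (-7 - 39) = \left(-1\right) \left(-46\right) = 46$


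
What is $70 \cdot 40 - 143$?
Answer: $2657$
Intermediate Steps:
$70 \cdot 40 - 143 = 2800 - 143 = 2657$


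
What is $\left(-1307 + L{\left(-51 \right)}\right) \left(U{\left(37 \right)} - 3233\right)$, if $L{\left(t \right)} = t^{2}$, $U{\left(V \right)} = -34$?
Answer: $-4227498$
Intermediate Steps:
$\left(-1307 + L{\left(-51 \right)}\right) \left(U{\left(37 \right)} - 3233\right) = \left(-1307 + \left(-51\right)^{2}\right) \left(-34 - 3233\right) = \left(-1307 + 2601\right) \left(-3267\right) = 1294 \left(-3267\right) = -4227498$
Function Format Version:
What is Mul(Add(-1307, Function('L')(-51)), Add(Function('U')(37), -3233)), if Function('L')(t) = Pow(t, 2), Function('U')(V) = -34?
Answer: -4227498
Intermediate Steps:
Mul(Add(-1307, Function('L')(-51)), Add(Function('U')(37), -3233)) = Mul(Add(-1307, Pow(-51, 2)), Add(-34, -3233)) = Mul(Add(-1307, 2601), -3267) = Mul(1294, -3267) = -4227498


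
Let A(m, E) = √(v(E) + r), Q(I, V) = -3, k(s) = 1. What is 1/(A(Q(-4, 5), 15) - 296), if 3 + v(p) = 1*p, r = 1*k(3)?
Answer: -296/87603 - √13/87603 ≈ -0.0034200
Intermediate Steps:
r = 1 (r = 1*1 = 1)
v(p) = -3 + p (v(p) = -3 + 1*p = -3 + p)
A(m, E) = √(-2 + E) (A(m, E) = √((-3 + E) + 1) = √(-2 + E))
1/(A(Q(-4, 5), 15) - 296) = 1/(√(-2 + 15) - 296) = 1/(√13 - 296) = 1/(-296 + √13)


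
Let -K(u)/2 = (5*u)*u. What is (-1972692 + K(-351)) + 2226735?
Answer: -977967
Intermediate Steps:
K(u) = -10*u² (K(u) = -2*5*u*u = -10*u²)
(-1972692 + K(-351)) + 2226735 = (-1972692 - 10*(-351)²) + 2226735 = (-1972692 - 10*123201) + 2226735 = (-1972692 - 1232010) + 2226735 = -3204702 + 2226735 = -977967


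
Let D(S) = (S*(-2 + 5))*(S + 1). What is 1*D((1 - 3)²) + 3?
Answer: 63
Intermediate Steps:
D(S) = 3*S*(1 + S) (D(S) = (S*3)*(1 + S) = (3*S)*(1 + S) = 3*S*(1 + S))
1*D((1 - 3)²) + 3 = 1*(3*(1 - 3)²*(1 + (1 - 3)²)) + 3 = 1*(3*(-2)²*(1 + (-2)²)) + 3 = 1*(3*4*(1 + 4)) + 3 = 1*(3*4*5) + 3 = 1*60 + 3 = 60 + 3 = 63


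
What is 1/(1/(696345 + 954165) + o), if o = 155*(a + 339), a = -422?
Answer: -1650510/21233811149 ≈ -7.7730e-5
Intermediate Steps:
o = -12865 (o = 155*(-422 + 339) = 155*(-83) = -12865)
1/(1/(696345 + 954165) + o) = 1/(1/(696345 + 954165) - 12865) = 1/(1/1650510 - 12865) = 1/(-21233811149/1650510) = -1650510/21233811149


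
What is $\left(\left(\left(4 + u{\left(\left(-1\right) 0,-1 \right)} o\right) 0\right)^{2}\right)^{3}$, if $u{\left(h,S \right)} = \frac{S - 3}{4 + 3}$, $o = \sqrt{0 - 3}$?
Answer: $0$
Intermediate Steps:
$o = i \sqrt{3}$ ($o = \sqrt{-3} = i \sqrt{3} \approx 1.732 i$)
$u{\left(h,S \right)} = - \frac{3}{7} + \frac{S}{7}$ ($u{\left(h,S \right)} = \frac{-3 + S}{7} = \left(-3 + S\right) \frac{1}{7} = - \frac{3}{7} + \frac{S}{7}$)
$\left(\left(\left(4 + u{\left(\left(-1\right) 0,-1 \right)} o\right) 0\right)^{2}\right)^{3} = \left(\left(\left(4 + \left(- \frac{3}{7} + \frac{1}{7} \left(-1\right)\right) i \sqrt{3}\right) 0\right)^{2}\right)^{3} = \left(\left(\left(4 + \left(- \frac{3}{7} - \frac{1}{7}\right) i \sqrt{3}\right) 0\right)^{2}\right)^{3} = \left(\left(\left(4 - \frac{4 i \sqrt{3}}{7}\right) 0\right)^{2}\right)^{3} = \left(0^{2}\right)^{3} = 0^{3} = 0$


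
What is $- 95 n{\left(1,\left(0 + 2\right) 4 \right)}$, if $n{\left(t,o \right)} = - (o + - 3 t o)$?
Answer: $-1520$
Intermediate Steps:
$n{\left(t,o \right)} = - o + 3 o t$ ($n{\left(t,o \right)} = - (o - 3 o t) = - o + 3 o t$)
$- 95 n{\left(1,\left(0 + 2\right) 4 \right)} = - 95 \left(0 + 2\right) 4 \left(-1 + 3 \cdot 1\right) = - 95 \cdot 2 \cdot 4 \left(-1 + 3\right) = - 95 \cdot 8 \cdot 2 = \left(-95\right) 16 = -1520$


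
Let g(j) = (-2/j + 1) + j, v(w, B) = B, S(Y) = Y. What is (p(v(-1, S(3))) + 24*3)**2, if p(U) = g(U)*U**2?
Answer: 10404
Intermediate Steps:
g(j) = 1 + j - 2/j (g(j) = (1 - 2/j) + j = 1 + j - 2/j)
p(U) = U**2*(1 + U - 2/U) (p(U) = (1 + U - 2/U)*U**2 = U**2*(1 + U - 2/U))
(p(v(-1, S(3))) + 24*3)**2 = (3*(-2 + 3*(1 + 3)) + 24*3)**2 = (3*(-2 + 3*4) + 72)**2 = (3*(-2 + 12) + 72)**2 = (3*10 + 72)**2 = (30 + 72)**2 = 102**2 = 10404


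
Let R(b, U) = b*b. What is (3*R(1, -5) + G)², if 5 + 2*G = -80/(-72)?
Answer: 361/324 ≈ 1.1142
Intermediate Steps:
R(b, U) = b²
G = -35/18 (G = -5/2 + (-80/(-72))/2 = -5/2 + (-80*(-1/72))/2 = -5/2 + (½)*(10/9) = -5/2 + 5/9 = -35/18 ≈ -1.9444)
(3*R(1, -5) + G)² = (3*1² - 35/18)² = (3*1 - 35/18)² = (3 - 35/18)² = (19/18)² = 361/324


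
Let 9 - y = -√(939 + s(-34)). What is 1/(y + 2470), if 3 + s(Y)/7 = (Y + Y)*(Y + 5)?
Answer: 2479/6130719 - √14722/6130719 ≈ 0.00038457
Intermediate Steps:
s(Y) = -21 + 14*Y*(5 + Y) (s(Y) = -21 + 7*((Y + Y)*(Y + 5)) = -21 + 7*((2*Y)*(5 + Y)) = -21 + 7*(2*Y*(5 + Y)) = -21 + 14*Y*(5 + Y))
y = 9 + √14722 (y = 9 - (-1)*√(939 + (-21 + 14*(-34)² + 70*(-34))) = 9 - (-1)*√(939 + (-21 + 14*1156 - 2380)) = 9 - (-1)*√(939 + (-21 + 16184 - 2380)) = 9 - (-1)*√(939 + 13783) = 9 - (-1)*√14722 = 9 + √14722 ≈ 130.33)
1/(y + 2470) = 1/((9 + √14722) + 2470) = 1/(2479 + √14722)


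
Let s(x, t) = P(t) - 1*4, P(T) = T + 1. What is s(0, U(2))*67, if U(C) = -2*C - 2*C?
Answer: -737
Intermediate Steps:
P(T) = 1 + T
U(C) = -4*C
s(x, t) = -3 + t (s(x, t) = (1 + t) - 1*4 = (1 + t) - 4 = -3 + t)
s(0, U(2))*67 = (-3 - 4*2)*67 = (-3 - 8)*67 = -11*67 = -737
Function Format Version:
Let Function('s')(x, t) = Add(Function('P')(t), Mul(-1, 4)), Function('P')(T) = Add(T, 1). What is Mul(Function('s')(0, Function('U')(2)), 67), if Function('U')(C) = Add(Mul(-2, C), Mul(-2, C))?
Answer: -737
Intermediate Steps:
Function('P')(T) = Add(1, T)
Function('U')(C) = Mul(-4, C)
Function('s')(x, t) = Add(-3, t) (Function('s')(x, t) = Add(Add(1, t), Mul(-1, 4)) = Add(Add(1, t), -4) = Add(-3, t))
Mul(Function('s')(0, Function('U')(2)), 67) = Mul(Add(-3, Mul(-4, 2)), 67) = Mul(Add(-3, -8), 67) = Mul(-11, 67) = -737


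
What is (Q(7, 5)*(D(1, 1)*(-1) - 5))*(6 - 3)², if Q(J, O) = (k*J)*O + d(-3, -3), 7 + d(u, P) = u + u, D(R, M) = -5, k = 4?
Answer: 0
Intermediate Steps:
d(u, P) = -7 + 2*u (d(u, P) = -7 + (u + u) = -7 + 2*u)
Q(J, O) = -13 + 4*J*O (Q(J, O) = (4*J)*O + (-7 + 2*(-3)) = 4*J*O + (-7 - 6) = 4*J*O - 13 = -13 + 4*J*O)
(Q(7, 5)*(D(1, 1)*(-1) - 5))*(6 - 3)² = ((-13 + 4*7*5)*(-5*(-1) - 5))*(6 - 3)² = ((-13 + 140)*(5 - 5))*3² = (127*0)*9 = 0*9 = 0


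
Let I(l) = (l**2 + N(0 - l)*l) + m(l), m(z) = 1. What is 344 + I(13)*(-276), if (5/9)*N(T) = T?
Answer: 186916/5 ≈ 37383.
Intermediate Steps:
N(T) = 9*T/5
I(l) = 1 - 4*l**2/5 (I(l) = (l**2 + (9*(0 - l)/5)*l) + 1 = (l**2 + (9*(-l)/5)*l) + 1 = (l**2 + (-9*l/5)*l) + 1 = (l**2 - 9*l**2/5) + 1 = -4*l**2/5 + 1 = 1 - 4*l**2/5)
344 + I(13)*(-276) = 344 + (1 - 4/5*13**2)*(-276) = 344 + (1 - 4/5*169)*(-276) = 344 + (1 - 676/5)*(-276) = 344 - 671/5*(-276) = 344 + 185196/5 = 186916/5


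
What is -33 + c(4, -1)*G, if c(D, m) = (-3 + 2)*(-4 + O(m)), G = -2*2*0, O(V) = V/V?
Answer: -33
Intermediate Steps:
O(V) = 1
G = 0 (G = -4*0 = 0)
c(D, m) = 3 (c(D, m) = (-3 + 2)*(-4 + 1) = -1*(-3) = 3)
-33 + c(4, -1)*G = -33 + 3*0 = -33 + 0 = -33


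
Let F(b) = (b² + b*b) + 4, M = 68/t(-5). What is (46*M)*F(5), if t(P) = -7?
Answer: -168912/7 ≈ -24130.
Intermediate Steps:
M = -68/7 (M = 68/(-7) = 68*(-⅐) = -68/7 ≈ -9.7143)
F(b) = 4 + 2*b² (F(b) = (b² + b²) + 4 = 2*b² + 4 = 4 + 2*b²)
(46*M)*F(5) = (46*(-68/7))*(4 + 2*5²) = -3128*(4 + 2*25)/7 = -3128*(4 + 50)/7 = -3128/7*54 = -168912/7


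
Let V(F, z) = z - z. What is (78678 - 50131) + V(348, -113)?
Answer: 28547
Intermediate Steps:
V(F, z) = 0
(78678 - 50131) + V(348, -113) = (78678 - 50131) + 0 = 28547 + 0 = 28547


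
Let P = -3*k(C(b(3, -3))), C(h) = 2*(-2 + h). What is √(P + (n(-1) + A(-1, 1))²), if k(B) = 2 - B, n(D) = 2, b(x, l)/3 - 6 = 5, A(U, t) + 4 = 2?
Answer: 6*√5 ≈ 13.416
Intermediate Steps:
A(U, t) = -2 (A(U, t) = -4 + 2 = -2)
b(x, l) = 33 (b(x, l) = 18 + 3*5 = 18 + 15 = 33)
C(h) = -4 + 2*h
P = 180 (P = -3*(2 - (-4 + 2*33)) = -3*(2 - (-4 + 66)) = -3*(2 - 1*62) = -3*(2 - 62) = -3*(-60) = 180)
√(P + (n(-1) + A(-1, 1))²) = √(180 + (2 - 2)²) = √(180 + 0²) = √(180 + 0) = √180 = 6*√5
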